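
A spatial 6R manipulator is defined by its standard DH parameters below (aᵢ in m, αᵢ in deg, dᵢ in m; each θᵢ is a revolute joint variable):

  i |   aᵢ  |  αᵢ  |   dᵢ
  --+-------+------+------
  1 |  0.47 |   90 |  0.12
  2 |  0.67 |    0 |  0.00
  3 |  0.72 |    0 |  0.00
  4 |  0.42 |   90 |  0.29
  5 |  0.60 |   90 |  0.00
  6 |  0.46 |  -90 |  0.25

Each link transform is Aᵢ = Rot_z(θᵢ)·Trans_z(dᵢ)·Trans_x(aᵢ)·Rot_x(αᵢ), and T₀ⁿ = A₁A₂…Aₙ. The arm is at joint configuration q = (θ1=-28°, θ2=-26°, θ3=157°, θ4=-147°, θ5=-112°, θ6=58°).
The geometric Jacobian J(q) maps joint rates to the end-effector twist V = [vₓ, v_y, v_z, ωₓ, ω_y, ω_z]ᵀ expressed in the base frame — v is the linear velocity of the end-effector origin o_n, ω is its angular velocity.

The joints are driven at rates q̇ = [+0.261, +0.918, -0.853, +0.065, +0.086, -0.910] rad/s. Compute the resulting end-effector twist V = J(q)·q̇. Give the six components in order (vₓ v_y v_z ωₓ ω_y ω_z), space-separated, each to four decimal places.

0.3673 0.3400 0.7257 0.7942 -0.1834 -0.0542

o_n = [0.5133, 0.1786, 0.0299]
J₁: ẑ×o_n = [-0.1786, 0.5133, 0.0000], ω = ẑ
J2: z=[-0.4695, -0.8829, 0.0000] o=[0.4150, -0.2207, 0.1200] → [0.0795, -0.0423, -0.1006, -0.4695, -0.8829, 0.0000]
J3: z=[-0.4695, -0.8829, 0.0000] o=[0.9467, -0.5034, -0.1737] → [-0.1798, 0.0956, -0.7028, -0.4695, -0.8829, 0.0000]
J4: z=[-0.4695, -0.8829, 0.0000] o=[0.5296, -0.2816, 0.3697] → [0.3000, -0.1595, -0.2304, -0.4695, -0.8829, 0.0000]
J5: z=[-0.2434, 0.1294, -0.9613] o=[0.7499, -0.7272, 0.2539] → [0.8417, 0.1730, -0.1898, -0.2434, 0.1294, -0.9613]
J6: z=[-0.9628, 0.0877, 0.2556] o=[0.8203, -0.1346, 0.3159] → [-0.1051, -0.3538, -0.2746, -0.9628, 0.0877, 0.2556]
V = J·q̇ = [0.3673, 0.3400, 0.7257, 0.7942, -0.1834, -0.0542]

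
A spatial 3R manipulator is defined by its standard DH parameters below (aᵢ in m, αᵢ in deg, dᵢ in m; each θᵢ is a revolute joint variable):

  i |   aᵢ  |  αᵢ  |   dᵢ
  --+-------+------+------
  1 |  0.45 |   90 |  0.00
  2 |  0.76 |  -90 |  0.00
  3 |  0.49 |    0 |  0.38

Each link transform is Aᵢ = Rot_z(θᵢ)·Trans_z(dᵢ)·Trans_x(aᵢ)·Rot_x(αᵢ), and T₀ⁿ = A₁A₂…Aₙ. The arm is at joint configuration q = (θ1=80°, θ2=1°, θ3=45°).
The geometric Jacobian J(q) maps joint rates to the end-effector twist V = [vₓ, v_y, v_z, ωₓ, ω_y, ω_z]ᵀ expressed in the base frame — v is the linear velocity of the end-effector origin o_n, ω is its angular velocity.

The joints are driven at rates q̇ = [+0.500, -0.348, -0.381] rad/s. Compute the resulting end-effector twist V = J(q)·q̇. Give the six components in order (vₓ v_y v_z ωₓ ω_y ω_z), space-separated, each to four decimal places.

o_n = [-0.0721, 1.5863, 0.3993]
J₁: ẑ×o_n = [-1.5863, -0.0721, 0.0000], ω = ẑ
J2: z=[0.9848, -0.1736, 0.0000] o=[0.0781, 0.4432, 0.0000] → [-0.0693, -0.3932, 1.0997, 0.9848, -0.1736, 0.0000]
J3: z=[-0.0030, -0.0172, 0.9998] o=[0.2101, 1.1915, 0.0133] → [-0.4014, -0.2810, -0.0060, -0.0030, -0.0172, 0.9998]
V = J·q̇ = [-0.6161, 0.2078, -0.3804, -0.3416, 0.0670, 0.1191]

-0.6161 0.2078 -0.3804 -0.3416 0.0670 0.1191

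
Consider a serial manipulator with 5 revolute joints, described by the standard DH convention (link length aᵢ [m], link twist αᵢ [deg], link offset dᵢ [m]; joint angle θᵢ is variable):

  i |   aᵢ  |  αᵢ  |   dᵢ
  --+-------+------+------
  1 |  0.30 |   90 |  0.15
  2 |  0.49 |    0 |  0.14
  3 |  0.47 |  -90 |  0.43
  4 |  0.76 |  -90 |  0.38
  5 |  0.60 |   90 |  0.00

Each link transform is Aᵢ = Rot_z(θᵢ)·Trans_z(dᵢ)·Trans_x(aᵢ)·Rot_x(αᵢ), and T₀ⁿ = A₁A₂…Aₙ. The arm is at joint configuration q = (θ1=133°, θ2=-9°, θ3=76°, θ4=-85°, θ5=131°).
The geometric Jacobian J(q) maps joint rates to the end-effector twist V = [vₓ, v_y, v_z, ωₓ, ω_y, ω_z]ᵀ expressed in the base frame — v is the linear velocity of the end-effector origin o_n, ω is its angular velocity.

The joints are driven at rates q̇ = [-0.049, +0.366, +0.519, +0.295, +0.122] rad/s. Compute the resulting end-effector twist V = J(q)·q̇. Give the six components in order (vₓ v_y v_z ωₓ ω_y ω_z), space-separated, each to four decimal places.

0.2669 -0.3055 0.5235 0.7923 0.4324 0.1781

o_n = [-0.0303, 1.4035, 0.5069]
J₁: ẑ×o_n = [-1.4035, -0.0303, 0.0000], ω = ẑ
J2: z=[0.7314, 0.6820, 0.0000] o=[-0.2046, 0.2194, 0.1500] → [0.2434, -0.2610, 0.7471, 0.7314, 0.6820, 0.0000]
J3: z=[0.7314, 0.6820, 0.0000] o=[-0.4323, 0.6688, 0.0733] → [0.2957, -0.3171, 0.2632, 0.7314, 0.6820, 0.0000]
J4: z=[0.6278, -0.6732, 0.3907] o=[-0.2430, 1.0964, 0.5060] → [-0.1206, 0.0825, 0.3360, 0.6278, -0.6732, 0.3907]
J5: z=[-0.3292, 0.2252, 0.9170] o=[0.5316, 1.3759, 0.7154] → [-0.0723, -0.5839, 0.1175, -0.3292, 0.2252, 0.9170]
V = J·q̇ = [0.2669, -0.3055, 0.5235, 0.7923, 0.4324, 0.1781]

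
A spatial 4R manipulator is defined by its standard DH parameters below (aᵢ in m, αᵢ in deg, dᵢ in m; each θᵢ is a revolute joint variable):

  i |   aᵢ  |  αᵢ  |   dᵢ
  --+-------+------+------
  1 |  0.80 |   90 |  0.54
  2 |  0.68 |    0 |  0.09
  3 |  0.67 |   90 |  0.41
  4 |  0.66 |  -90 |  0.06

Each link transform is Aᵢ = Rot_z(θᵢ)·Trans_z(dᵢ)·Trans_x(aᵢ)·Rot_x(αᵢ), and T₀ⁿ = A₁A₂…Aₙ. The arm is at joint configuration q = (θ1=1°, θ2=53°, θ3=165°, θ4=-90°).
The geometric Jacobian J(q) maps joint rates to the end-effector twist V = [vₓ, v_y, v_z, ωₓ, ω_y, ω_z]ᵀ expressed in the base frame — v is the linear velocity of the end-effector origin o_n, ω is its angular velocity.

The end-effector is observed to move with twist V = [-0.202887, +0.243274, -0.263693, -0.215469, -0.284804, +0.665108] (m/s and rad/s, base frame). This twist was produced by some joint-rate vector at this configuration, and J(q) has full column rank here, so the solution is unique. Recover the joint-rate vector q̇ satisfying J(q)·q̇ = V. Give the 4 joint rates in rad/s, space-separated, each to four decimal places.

0.3830 0.0990 0.1820 0.3580

o_n = [0.6414, 0.1712, 0.7179]
J₁: ẑ×o_n = [-0.1712, 0.6414, 0.0000], ω = ẑ
J2: z=[0.0175, -0.9998, 0.0000] o=[0.7999, 0.0140, 0.5400] → [-0.1778, -0.0031, -0.1557, 0.0175, -0.9998, 0.0000]
J3: z=[0.0175, -0.9998, 0.0000] o=[1.2106, -0.0689, 1.0831] → [0.3652, 0.0064, -0.5649, 0.0175, -0.9998, 0.0000]
J4: z=[-0.6156, -0.0107, 0.7880] o=[0.6899, -0.4880, 0.6706] → [-0.5200, -0.0091, -0.4063, -0.6156, -0.0107, 0.7880]
q̇ = J⁺·V = [0.3830, 0.0990, 0.1820, 0.3580]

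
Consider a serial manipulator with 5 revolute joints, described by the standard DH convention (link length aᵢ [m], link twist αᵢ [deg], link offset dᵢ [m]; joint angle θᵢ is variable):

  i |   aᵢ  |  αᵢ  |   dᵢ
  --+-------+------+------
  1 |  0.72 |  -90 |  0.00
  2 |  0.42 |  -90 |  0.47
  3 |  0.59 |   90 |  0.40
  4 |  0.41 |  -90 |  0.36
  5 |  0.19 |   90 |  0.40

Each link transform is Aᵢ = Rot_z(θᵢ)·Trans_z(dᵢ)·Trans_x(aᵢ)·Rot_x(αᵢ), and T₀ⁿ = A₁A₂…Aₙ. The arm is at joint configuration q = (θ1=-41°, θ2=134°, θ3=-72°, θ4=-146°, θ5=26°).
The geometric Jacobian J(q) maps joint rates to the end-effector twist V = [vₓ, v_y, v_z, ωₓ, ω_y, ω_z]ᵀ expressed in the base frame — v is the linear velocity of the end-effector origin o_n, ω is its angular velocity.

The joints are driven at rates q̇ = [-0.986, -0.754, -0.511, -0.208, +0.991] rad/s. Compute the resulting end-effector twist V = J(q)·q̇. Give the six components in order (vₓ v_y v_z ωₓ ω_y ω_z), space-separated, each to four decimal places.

o_n = [1.1183, 0.1826, -0.3648]
J₁: ẑ×o_n = [-0.1826, 1.1183, 0.0000], ω = ẑ
J2: z=[0.6561, 0.7547, 0.0000] o=[0.5434, -0.4724, 0.0000] → [-0.2753, 0.2393, -0.0042, 0.6561, 0.7547, 0.0000]
J3: z=[-0.5429, 0.4719, 0.6947] o=[0.6315, 0.0738, -0.3021] → [-0.1052, 0.3041, -0.2888, -0.5429, 0.4719, 0.6947]
J4: z=[0.7013, -0.2002, 0.6841] o=[0.6869, 0.7691, -0.1554] → [0.4432, 0.4419, -0.3250, 0.7013, -0.2002, 0.6841]
J5: z=[0.7084, 0.0889, -0.7002] o=[0.9069, 0.2970, 0.0072] → [-0.1132, 0.1155, -0.0998, 0.7084, 0.0889, -0.7002]
V = J·q̇ = [0.2370, -1.4159, 0.1194, 0.3389, -0.6805, -2.1772]

0.2370 -1.4159 0.1194 0.3389 -0.6805 -2.1772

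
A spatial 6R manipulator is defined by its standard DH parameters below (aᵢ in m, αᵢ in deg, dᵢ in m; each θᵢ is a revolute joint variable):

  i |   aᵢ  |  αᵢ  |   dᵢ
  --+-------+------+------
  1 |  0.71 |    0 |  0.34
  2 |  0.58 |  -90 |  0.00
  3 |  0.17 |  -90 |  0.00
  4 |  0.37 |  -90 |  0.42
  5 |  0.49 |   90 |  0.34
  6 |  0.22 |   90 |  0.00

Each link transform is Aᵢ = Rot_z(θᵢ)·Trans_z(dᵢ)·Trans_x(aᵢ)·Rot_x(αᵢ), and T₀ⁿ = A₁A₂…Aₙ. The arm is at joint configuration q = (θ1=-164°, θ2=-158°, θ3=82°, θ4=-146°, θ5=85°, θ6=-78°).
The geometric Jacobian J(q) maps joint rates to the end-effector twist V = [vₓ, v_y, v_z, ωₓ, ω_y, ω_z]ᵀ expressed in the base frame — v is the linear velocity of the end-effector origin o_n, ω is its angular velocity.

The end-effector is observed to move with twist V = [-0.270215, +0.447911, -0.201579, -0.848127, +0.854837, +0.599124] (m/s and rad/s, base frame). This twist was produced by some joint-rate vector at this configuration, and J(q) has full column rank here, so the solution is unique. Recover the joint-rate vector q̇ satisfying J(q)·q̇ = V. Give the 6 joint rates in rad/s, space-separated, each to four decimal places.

-0.2440 0.7890 0.9340 0.1150 0.1760 0.2080

o_n = [-0.3555, 0.4868, 0.4605]
J₁: ẑ×o_n = [-0.4868, -0.3555, 0.0000], ω = ẑ
J2: z=[0.0000, 0.0000, 1.0000] o=[-0.6825, -0.1957, 0.3400] → [-0.6825, 0.3270, 0.0000, 0.0000, 0.0000, 1.0000]
J3: z=[-0.6157, 0.7880, 0.0000] o=[-0.2254, 0.1614, 0.3400] → [0.0949, 0.0742, -0.0979, -0.6157, 0.7880, 0.0000]
J4: z=[-0.7803, -0.6097, -0.1392] o=[-0.2068, 0.1759, 0.1717] → [-0.1328, 0.2461, -0.3332, -0.7803, -0.6097, -0.1392]
J5: z=[-0.4491, 0.7012, -0.5538] o=[-0.6956, 0.0566, 0.4170] → [0.2687, -0.1688, -0.4317, -0.4491, 0.7012, -0.5538]
J6: z=[-0.5015, 0.3151, 0.8057] o=[-0.4859, 0.6084, 0.3317] → [0.1386, 0.1697, 0.0199, -0.5015, 0.3151, 0.8057]
q̇ = J⁺·V = [-0.2440, 0.7890, 0.9340, 0.1150, 0.1760, 0.2080]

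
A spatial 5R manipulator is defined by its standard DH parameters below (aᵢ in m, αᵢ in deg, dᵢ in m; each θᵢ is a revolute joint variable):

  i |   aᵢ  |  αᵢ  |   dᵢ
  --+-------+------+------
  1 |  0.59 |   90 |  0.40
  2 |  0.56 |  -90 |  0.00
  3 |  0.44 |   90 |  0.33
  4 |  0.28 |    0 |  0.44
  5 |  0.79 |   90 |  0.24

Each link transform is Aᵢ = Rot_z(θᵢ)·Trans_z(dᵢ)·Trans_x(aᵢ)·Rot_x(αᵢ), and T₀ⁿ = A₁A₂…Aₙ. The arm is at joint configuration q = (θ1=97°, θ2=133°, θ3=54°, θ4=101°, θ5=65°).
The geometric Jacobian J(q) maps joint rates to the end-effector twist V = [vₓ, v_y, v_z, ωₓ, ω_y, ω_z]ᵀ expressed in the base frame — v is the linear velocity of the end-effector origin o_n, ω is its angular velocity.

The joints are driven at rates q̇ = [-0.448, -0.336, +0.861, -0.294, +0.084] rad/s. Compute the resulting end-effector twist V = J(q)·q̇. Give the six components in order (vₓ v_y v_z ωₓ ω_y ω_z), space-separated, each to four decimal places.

-0.5353 -0.9464 0.7756 -0.3934 -0.5660 -1.1595

o_n = [0.7746, -0.5063, 0.5057]
J₁: ẑ×o_n = [0.5063, 0.7746, -0.0000], ω = ẑ
J2: z=[0.9925, 0.1219, 0.0000] o=[-0.0719, 0.5856, 0.4000] → [0.0129, -0.1049, -1.1869, 0.9925, 0.1219, 0.0000]
J3: z=[0.0891, -0.7259, -0.6820] o=[-0.0254, 0.2065, 0.8096] → [-0.2656, -0.5185, 0.5171, 0.0891, -0.7259, -0.6820]
J4: z=[0.6506, -0.4760, 0.5917] o=[-0.3278, -0.2515, 0.7736] → [0.2783, 0.8266, 0.3589, 0.6506, -0.4760, 0.5917]
J5: z=[0.6506, -0.4760, 0.5917] o=[0.0233, -0.6339, 0.8236] → [0.0758, 0.6513, 0.4406, 0.6506, -0.4760, 0.5917]
V = J·q̇ = [-0.5353, -0.9464, 0.7756, -0.3934, -0.5660, -1.1595]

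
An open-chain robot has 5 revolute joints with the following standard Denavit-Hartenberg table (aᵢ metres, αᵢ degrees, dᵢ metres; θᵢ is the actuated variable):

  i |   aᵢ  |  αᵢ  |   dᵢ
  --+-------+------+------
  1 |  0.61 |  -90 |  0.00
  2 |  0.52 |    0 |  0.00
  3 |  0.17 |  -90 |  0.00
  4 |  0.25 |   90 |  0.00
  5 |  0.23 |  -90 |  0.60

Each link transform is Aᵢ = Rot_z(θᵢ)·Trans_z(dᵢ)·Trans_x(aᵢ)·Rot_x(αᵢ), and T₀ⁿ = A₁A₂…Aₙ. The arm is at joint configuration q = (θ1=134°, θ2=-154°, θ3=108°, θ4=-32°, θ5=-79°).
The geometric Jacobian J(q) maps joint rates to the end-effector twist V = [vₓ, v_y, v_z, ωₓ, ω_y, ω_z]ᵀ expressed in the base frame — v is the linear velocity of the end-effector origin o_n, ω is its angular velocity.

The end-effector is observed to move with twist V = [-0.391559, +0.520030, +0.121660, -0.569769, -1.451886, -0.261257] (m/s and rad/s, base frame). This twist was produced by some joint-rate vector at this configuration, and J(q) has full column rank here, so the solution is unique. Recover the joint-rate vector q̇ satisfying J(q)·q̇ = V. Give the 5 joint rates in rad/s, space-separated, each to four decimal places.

-0.7830 0.8200 0.4780 -0.8290 0.1420

o_n = [-0.5132, -0.4253, 0.4576]
J₁: ẑ×o_n = [0.4253, -0.5132, 0.0000], ω = ẑ
J2: z=[-0.7193, -0.6947, 0.0000] o=[-0.4237, 0.4388, 0.0000] → [-0.3179, 0.3292, 0.5594, -0.7193, -0.6947, 0.0000]
J3: z=[-0.7193, -0.6947, 0.0000] o=[-0.0991, 0.1026, 0.2280] → [-0.1596, 0.1652, 0.0921, -0.7193, -0.6947, 0.0000]
J4: z=[-0.4997, 0.5174, -0.6947] o=[-0.1811, 0.1875, 0.3502] → [-0.3701, 0.2843, 0.4780, -0.4997, 0.5174, -0.6947]
J5: z=[-0.3543, -0.8539, -0.3812] o=[-0.3787, 0.2015, 0.5027] → [-0.2004, 0.0353, 0.1072, -0.3543, -0.8539, -0.3812]
q̇ = J⁺·V = [-0.7830, 0.8200, 0.4780, -0.8290, 0.1420]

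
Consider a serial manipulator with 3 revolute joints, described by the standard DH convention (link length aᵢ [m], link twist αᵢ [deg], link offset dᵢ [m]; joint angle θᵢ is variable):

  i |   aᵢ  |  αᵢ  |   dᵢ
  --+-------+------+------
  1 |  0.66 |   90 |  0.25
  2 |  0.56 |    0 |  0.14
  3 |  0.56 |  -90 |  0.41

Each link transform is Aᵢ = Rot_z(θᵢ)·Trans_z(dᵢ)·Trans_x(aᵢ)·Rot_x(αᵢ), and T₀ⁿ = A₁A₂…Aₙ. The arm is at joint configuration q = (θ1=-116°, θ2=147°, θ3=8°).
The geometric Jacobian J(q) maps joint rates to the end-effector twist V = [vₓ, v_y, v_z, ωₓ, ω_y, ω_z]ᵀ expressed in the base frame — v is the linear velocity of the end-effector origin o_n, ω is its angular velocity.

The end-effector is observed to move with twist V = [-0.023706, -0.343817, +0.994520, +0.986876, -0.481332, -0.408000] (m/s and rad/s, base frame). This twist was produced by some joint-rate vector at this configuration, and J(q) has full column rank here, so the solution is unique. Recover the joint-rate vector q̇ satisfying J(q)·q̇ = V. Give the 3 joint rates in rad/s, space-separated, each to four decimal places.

o_n = [-0.3553, 0.5262, 0.7917]
J₁: ẑ×o_n = [-0.5262, -0.3553, 0.0000], ω = ẑ
J2: z=[-0.8988, 0.4384, 0.0000] o=[-0.2893, -0.5932, 0.2500] → [0.2374, 0.4868, -0.9772, -0.8988, 0.4384, 0.0000]
J3: z=[-0.8988, 0.4384, 0.0000] o=[-0.2093, -0.1097, 0.5550] → [0.1037, 0.2127, -0.5075, -0.8988, 0.4384, 0.0000]
q̇ = J⁺·V = [-0.4080, -0.9310, -0.1670]

-0.4080 -0.9310 -0.1670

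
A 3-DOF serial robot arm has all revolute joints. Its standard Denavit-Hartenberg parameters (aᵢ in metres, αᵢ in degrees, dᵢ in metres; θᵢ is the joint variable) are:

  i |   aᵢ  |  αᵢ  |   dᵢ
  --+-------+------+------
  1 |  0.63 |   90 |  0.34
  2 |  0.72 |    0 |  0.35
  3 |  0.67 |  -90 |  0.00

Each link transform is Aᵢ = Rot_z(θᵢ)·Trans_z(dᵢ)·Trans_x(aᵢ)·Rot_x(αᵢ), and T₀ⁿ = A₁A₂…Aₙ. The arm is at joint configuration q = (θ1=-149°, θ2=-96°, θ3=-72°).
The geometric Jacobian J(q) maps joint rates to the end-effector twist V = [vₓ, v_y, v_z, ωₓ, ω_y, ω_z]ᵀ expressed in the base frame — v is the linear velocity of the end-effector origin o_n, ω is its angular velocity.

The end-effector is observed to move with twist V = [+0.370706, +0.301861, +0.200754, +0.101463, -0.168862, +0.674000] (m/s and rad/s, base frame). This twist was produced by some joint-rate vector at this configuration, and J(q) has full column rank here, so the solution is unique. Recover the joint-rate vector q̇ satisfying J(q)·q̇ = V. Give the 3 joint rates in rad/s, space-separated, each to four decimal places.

0.6740 -0.9520 0.7550

o_n = [-0.0940, 0.3518, -0.5154]
J₁: ẑ×o_n = [-0.3518, -0.0940, 0.0000], ω = ẑ
J2: z=[-0.5150, 0.8572, 0.0000] o=[-0.5400, -0.3245, 0.3400] → [-0.7332, -0.4405, -0.7306, -0.5150, 0.8572, 0.0000]
J3: z=[-0.5150, 0.8572, 0.0000] o=[-0.6558, 0.0143, -0.3761] → [-0.1194, -0.0717, -0.6554, -0.5150, 0.8572, 0.0000]
q̇ = J⁺·V = [0.6740, -0.9520, 0.7550]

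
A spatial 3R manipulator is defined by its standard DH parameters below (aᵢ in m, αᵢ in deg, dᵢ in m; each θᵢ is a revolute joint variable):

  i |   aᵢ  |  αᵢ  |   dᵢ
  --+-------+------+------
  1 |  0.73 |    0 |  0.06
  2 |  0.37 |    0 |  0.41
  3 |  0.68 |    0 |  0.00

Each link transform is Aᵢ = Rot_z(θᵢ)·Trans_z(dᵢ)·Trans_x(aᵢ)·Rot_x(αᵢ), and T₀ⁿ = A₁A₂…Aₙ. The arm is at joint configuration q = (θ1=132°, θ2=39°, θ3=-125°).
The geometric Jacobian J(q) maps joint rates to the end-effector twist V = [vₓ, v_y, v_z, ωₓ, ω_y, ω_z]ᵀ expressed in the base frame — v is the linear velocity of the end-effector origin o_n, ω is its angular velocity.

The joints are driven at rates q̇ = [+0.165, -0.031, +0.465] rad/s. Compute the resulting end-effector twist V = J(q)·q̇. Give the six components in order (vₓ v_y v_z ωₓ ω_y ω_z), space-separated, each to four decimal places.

o_n = [-0.3815, 1.0895, 0.4700]
J₁: ẑ×o_n = [-1.0895, -0.3815, 0.0000], ω = ẑ
J2: z=[0.0000, 0.0000, 1.0000] o=[-0.4885, 0.5425, 0.0600] → [-0.5470, 0.1069, 0.0000, 0.0000, 0.0000, 1.0000]
J3: z=[0.0000, 0.0000, 1.0000] o=[-0.8539, 0.6004, 0.4700] → [-0.4892, 0.4724, 0.0000, 0.0000, 0.0000, 1.0000]
V = J·q̇ = [-0.3903, 0.1534, 0.0000, 0.0000, 0.0000, 0.5990]

-0.3903 0.1534 0.0000 0.0000 0.0000 0.5990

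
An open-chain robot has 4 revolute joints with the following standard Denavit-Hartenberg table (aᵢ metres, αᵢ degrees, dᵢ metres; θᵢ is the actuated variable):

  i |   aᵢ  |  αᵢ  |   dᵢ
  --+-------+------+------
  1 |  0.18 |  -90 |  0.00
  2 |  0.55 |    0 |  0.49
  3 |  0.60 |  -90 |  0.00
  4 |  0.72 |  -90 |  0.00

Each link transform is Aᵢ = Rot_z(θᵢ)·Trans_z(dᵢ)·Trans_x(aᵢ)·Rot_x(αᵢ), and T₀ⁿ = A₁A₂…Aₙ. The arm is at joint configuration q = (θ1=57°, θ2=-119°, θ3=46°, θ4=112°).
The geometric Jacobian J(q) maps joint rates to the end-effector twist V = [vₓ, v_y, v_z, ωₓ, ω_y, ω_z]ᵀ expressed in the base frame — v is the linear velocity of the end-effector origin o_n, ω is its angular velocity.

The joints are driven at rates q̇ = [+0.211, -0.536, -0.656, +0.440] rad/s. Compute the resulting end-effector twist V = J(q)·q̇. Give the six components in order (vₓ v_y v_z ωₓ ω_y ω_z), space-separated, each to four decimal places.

-0.4731 -0.5068 -0.3087 1.2289 -0.2963 0.0824

o_n = [0.1543, -0.0884, 0.7969]
J₁: ẑ×o_n = [0.0884, 0.1543, -0.0000], ω = ẑ
J2: z=[-0.8387, 0.5446, 0.0000] o=[0.0980, 0.1510, 0.0000] → [0.4340, 0.6683, 0.1701, -0.8387, 0.5446, 0.0000]
J3: z=[-0.8387, 0.5446, 0.0000] o=[-0.4581, 0.1942, 0.4810] → [0.1720, 0.2649, -0.0966, -0.8387, 0.5446, 0.0000]
J4: z=[0.5208, 0.8020, -0.2924] o=[-0.3626, 0.3413, 1.0548] → [-0.3325, -0.0168, -0.6384, 0.5208, 0.8020, -0.2924]
V = J·q̇ = [-0.4731, -0.5068, -0.3087, 1.2289, -0.2963, 0.0824]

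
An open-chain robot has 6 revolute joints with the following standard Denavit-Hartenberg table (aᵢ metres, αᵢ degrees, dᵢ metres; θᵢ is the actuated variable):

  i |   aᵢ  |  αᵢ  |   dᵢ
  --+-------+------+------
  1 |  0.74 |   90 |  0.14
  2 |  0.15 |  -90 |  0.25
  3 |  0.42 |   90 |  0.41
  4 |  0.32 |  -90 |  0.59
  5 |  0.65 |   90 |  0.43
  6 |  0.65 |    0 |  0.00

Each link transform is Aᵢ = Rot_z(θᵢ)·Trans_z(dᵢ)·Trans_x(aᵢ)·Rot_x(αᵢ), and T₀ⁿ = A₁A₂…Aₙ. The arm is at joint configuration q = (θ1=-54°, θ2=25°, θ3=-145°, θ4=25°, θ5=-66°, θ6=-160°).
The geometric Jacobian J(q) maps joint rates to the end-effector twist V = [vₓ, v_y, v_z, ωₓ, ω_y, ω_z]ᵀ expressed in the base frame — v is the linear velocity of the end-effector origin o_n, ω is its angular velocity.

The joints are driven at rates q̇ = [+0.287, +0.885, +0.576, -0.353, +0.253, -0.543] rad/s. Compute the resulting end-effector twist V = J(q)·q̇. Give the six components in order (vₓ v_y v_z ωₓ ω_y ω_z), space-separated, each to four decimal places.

-0.7195 -0.0881 -0.6625 -1.4816 -0.6005 1.2273

o_n = [-0.2210, 0.1297, 0.5021]
J₁: ẑ×o_n = [-0.1297, -0.2210, 0.0000], ω = ẑ
J2: z=[-0.8090, -0.5878, 0.0000] o=[0.4350, -0.5987, 0.1400] → [-0.2129, 0.2930, -0.9749, -0.8090, -0.5878, 0.0000]
J3: z=[-0.2484, 0.3419, 0.9063] o=[0.3126, -0.8556, 0.2034] → [-0.7909, -0.4094, -0.0623, -0.2484, 0.3419, 0.9063]
J4: z=[0.3572, 0.9020, -0.2424] o=[-0.1674, -0.6048, 0.4296] → [0.2435, -0.0129, 0.3107, 0.3572, 0.9020, -0.2424]
J5: z=[0.1554, 0.1985, 0.9677] o=[-0.2514, 0.0501, 0.3087] → [-0.0387, -0.0007, 0.0063, 0.1554, 0.1985, 0.9677]
J6: z=[0.9867, 0.0167, -0.1619] o=[-0.2160, 0.7724, 0.5992] → [-0.1057, 0.0966, -0.6340, 0.9867, 0.0167, -0.1619]
V = J·q̇ = [-0.7195, -0.0881, -0.6625, -1.4816, -0.6005, 1.2273]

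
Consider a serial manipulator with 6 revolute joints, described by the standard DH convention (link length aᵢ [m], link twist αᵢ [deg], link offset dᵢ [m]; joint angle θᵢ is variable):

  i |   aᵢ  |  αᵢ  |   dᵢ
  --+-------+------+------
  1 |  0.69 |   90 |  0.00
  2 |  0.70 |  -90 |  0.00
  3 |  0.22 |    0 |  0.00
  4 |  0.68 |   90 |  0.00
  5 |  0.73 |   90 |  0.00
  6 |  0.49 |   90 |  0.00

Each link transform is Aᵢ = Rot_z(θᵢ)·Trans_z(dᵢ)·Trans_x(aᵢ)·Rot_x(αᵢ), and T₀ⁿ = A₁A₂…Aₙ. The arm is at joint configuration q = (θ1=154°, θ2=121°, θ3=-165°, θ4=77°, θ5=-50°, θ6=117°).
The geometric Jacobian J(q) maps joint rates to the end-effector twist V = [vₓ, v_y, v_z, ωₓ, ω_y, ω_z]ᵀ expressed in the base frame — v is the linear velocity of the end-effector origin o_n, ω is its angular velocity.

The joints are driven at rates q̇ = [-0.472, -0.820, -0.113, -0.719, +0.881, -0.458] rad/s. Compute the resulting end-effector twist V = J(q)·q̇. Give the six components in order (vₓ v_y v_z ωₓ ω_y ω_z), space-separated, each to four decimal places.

0.1765 0.5576 -1.1127 -1.0084 0.0038 -0.9393

o_n = [-0.4073, 1.3978, 0.2742]
J₁: ẑ×o_n = [-1.3978, -0.4073, 0.0000], ω = ẑ
J2: z=[0.4384, 0.8988, 0.0000] o=[-0.6202, 0.3025, 0.0000] → [0.2465, -0.1202, 0.2888, 0.4384, 0.8988, 0.0000]
J3: z=[0.7704, -0.3758, -0.5150] o=[-0.2961, 0.1444, 0.6000] → [0.7680, 0.3083, 0.9239, 0.7704, -0.3758, -0.5150]
J4: z=[0.7704, -0.3758, -0.5150] o=[-0.3695, 0.2436, 0.4179] → [0.6485, 0.1301, 0.8751, 0.7704, -0.3758, -0.5150]
J5: z=[-0.4473, 0.2570, -0.8566] o=[-0.0606, 0.8490, 0.4382] → [0.4280, 0.2236, -0.1564, -0.4473, 0.2570, -0.8566]
J6: z=[-0.8432, -0.4405, 0.3081] o=[-0.2783, 1.4770, 0.7403] → [0.2297, -0.4327, 0.0099, -0.8432, -0.4405, 0.3081]
V = J·q̇ = [0.1765, 0.5576, -1.1127, -1.0084, 0.0038, -0.9393]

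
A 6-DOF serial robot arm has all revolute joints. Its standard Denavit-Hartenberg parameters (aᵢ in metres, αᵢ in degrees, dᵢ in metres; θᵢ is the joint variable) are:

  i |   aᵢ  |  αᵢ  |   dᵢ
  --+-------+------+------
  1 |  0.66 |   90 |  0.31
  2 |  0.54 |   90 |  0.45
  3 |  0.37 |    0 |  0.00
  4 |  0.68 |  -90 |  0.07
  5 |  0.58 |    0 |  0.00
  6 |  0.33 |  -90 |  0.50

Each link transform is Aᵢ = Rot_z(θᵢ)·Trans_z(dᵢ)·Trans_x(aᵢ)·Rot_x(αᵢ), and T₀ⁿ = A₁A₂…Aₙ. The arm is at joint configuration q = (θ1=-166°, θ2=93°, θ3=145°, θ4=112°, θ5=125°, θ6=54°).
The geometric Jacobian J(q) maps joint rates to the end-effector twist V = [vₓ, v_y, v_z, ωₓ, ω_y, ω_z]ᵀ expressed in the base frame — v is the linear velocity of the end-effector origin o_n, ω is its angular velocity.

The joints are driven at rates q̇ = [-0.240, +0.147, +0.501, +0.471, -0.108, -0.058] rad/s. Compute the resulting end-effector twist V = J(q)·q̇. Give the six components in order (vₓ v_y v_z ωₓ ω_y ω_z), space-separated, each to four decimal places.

0.2350 0.3862 -0.0629 -0.9946 -0.0580 -0.3507

o_n = [-0.3346, 0.4657, 1.0077]
J₁: ẑ×o_n = [-0.4657, -0.3346, 0.0000], ω = ẑ
J2: z=[-0.2419, 0.9703, 0.0000] o=[-0.6404, -0.1597, 0.3100] → [0.6770, 0.1688, -0.4480, -0.2419, 0.9703, 0.0000]
J3: z=[-0.9690, -0.2416, 0.0523] o=[-0.7218, 0.2838, 0.8493] → [-0.0478, 0.1738, -0.0827, -0.9690, -0.2416, 0.0523]
J4: z=[-0.9690, -0.2416, 0.0523] o=[-0.7886, 0.4859, 0.5466] → [-0.1103, 0.4706, 0.1292, -0.9690, -0.2416, 0.0523]
J5: z=[0.1039, -0.2059, 0.9730] o=[-0.7039, -0.1759, 0.3975] → [-0.7499, 0.2959, 0.1427, 0.1039, -0.2059, 0.9730]
J6: z=[0.1039, -0.2059, 0.9730] o=[-0.3181, 0.2544, 0.4474] → [-0.3210, -0.0743, 0.0186, 0.1039, -0.2059, 0.9730]
V = J·q̇ = [0.2350, 0.3862, -0.0629, -0.9946, -0.0580, -0.3507]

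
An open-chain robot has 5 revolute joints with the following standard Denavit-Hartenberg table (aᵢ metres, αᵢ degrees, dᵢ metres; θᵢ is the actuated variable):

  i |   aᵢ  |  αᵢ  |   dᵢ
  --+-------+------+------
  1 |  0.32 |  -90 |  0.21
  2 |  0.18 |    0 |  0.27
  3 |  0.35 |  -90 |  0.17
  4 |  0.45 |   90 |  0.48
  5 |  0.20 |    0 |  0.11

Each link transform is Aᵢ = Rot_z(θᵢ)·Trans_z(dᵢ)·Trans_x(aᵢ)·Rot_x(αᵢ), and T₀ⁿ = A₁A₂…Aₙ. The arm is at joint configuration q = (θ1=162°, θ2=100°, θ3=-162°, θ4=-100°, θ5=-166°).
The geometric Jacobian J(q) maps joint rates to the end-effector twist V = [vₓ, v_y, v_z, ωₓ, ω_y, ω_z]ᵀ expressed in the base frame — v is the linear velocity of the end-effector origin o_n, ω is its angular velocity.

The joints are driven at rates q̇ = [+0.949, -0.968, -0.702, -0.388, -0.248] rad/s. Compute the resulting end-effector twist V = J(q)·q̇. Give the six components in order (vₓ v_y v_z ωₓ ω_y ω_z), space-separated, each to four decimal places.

0.1963 -0.7498 0.6602 0.7195 1.4769 1.3468

o_n = [-0.9331, -0.4044, 0.0042]
J₁: ẑ×o_n = [0.4044, -0.9331, 0.0000], ω = ẑ
J2: z=[-0.3090, -0.9511, 0.0000] o=[-0.3043, 0.0989, 0.2100] → [0.1957, -0.0636, -0.4424, -0.3090, -0.9511, 0.0000]
J3: z=[-0.3090, -0.9511, 0.0000] o=[-0.3580, -0.1676, 0.0327] → [0.0271, -0.0088, -0.4737, -0.3090, -0.9511, 0.0000]
J4: z=[-0.8397, 0.2728, -0.4695] o=[-0.5669, -0.2785, 0.3418] → [-0.1512, -0.1115, 0.2057, -0.8397, 0.2728, -0.4695]
J5: z=[0.4934, 0.0223, -0.8695] o=[-1.0720, -0.5803, 0.0474] → [0.1520, -0.0995, 0.0837, 0.4934, 0.0223, -0.8695]
V = J·q̇ = [0.1963, -0.7498, 0.6602, 0.7195, 1.4769, 1.3468]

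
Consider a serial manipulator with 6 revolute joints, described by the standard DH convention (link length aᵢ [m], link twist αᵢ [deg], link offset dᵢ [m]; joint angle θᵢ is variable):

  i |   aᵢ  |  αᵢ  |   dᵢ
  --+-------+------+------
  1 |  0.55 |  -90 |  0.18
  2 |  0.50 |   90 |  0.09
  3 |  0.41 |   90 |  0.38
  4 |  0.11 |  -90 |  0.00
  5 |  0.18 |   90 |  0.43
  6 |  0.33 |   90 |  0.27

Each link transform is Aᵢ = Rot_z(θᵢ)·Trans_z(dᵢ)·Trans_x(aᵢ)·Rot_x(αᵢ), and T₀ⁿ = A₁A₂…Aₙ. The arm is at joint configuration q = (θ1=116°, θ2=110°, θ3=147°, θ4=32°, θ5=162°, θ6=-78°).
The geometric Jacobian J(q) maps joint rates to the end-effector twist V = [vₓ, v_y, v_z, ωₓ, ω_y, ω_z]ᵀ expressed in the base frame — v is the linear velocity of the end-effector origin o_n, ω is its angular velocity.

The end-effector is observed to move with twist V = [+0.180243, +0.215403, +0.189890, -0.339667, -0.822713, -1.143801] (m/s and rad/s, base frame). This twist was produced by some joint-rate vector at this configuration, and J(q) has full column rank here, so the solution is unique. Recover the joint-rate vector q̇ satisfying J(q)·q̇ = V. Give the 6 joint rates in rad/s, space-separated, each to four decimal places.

-0.5490 -0.1580 -0.2190 0.3950 -0.0120 -0.7470

o_n = [-0.4023, 0.8642, -0.0228]
J₁: ẑ×o_n = [-0.8642, -0.4023, 0.0000], ω = ẑ
J2: z=[-0.8988, -0.4384, 0.0000] o=[-0.2411, 0.4943, 0.1800] → [0.0889, -0.1823, -0.4031, -0.8988, -0.4384, 0.0000]
J3: z=[-0.4119, 0.8446, -0.3420] o=[-0.2470, 0.3012, -0.2898] → [0.4181, 0.1631, -0.1008, -0.4119, 0.8446, -0.3420]
J4: z=[-0.6721, -0.5351, -0.5118] o=[-0.6558, 0.6299, -0.0967] → [0.0803, -0.0801, -0.0218, -0.6721, -0.5351, -0.5118]
J5: z=[-0.0233, 0.7062, -0.7077] o=[-0.7372, 0.6809, -0.0431] → [0.1441, -0.2366, -0.2408, -0.0233, 0.7062, -0.7077]
J6: z=[0.4105, 0.6522, 0.6373] o=[-0.5832, 0.9350, -0.4023] → [0.2926, -0.0405, -0.1470, 0.4105, 0.6522, 0.6373]
q̇ = J⁺·V = [-0.5490, -0.1580, -0.2190, 0.3950, -0.0120, -0.7470]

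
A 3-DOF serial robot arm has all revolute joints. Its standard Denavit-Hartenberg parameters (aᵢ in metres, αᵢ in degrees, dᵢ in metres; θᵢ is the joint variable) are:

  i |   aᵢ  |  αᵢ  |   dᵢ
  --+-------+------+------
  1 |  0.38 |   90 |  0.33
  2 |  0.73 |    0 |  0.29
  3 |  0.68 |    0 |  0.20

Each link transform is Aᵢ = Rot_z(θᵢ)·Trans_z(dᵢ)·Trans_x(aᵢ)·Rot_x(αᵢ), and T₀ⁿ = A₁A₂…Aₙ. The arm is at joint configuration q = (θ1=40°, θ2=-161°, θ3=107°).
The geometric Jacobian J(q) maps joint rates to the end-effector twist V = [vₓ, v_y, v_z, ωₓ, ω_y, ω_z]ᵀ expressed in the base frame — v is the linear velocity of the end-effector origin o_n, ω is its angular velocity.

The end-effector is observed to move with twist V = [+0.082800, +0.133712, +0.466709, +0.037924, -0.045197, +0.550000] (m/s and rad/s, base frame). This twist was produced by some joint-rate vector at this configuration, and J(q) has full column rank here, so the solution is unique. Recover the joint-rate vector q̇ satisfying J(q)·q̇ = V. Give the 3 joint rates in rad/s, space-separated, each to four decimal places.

0.5500 -0.6420 0.7010

o_n = [0.3835, -0.3179, -0.4578]
J₁: ẑ×o_n = [0.3179, 0.3835, -0.0000], ω = ẑ
J2: z=[0.6428, -0.7660, 0.0000] o=[0.2911, 0.2443, 0.3300] → [0.6035, 0.5064, -0.2905, 0.6428, -0.7660, 0.0000]
J3: z=[0.6428, -0.7660, 0.0000] o=[-0.0512, -0.4216, 0.0923] → [0.4214, 0.3536, 0.3997, 0.6428, -0.7660, 0.0000]
q̇ = J⁺·V = [0.5500, -0.6420, 0.7010]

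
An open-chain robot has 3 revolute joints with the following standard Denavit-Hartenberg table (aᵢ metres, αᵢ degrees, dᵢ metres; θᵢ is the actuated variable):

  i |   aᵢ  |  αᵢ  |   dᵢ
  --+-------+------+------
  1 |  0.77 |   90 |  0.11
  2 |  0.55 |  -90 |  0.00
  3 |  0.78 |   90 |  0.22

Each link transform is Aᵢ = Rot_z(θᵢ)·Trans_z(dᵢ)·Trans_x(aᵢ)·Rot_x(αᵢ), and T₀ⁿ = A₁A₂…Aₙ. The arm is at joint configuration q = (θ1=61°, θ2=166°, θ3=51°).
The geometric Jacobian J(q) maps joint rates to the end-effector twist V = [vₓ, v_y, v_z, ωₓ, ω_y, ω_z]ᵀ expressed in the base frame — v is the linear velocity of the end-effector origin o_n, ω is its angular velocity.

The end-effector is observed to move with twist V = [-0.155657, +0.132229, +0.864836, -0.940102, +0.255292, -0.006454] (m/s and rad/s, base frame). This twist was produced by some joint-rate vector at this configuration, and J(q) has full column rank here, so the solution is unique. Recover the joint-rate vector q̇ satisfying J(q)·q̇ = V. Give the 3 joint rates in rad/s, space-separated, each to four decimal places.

o_n = [-0.6723, 0.0375, 0.1483]
J₁: ẑ×o_n = [-0.0375, -0.6723, 0.0000], ω = ẑ
J2: z=[0.8746, -0.4848, 0.0000] o=[0.3733, 0.6735, 0.1100] → [-0.0186, -0.0335, -1.0632, 0.8746, -0.4848, 0.0000]
J3: z=[-0.1173, -0.2116, -0.9703] o=[0.1146, 0.2067, 0.2431] → [-0.1442, 0.7524, -0.1466, -0.1173, -0.2116, -0.9703]
q̇ = J⁺·V = [0.9260, -0.9460, 0.9610]

0.9260 -0.9460 0.9610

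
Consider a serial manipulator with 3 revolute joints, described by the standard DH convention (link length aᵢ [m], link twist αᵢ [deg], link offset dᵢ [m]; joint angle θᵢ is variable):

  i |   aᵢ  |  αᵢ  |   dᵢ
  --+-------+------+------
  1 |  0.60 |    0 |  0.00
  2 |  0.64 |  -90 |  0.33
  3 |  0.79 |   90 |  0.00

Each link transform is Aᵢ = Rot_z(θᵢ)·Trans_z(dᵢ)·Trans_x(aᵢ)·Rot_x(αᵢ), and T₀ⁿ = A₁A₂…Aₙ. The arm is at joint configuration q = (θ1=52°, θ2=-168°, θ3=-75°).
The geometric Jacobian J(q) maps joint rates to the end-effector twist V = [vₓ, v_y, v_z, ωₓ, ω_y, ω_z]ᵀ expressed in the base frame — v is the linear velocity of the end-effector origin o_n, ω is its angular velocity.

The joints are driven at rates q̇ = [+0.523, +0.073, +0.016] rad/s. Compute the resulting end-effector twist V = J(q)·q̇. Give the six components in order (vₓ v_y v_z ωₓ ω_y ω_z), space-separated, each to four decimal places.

o_n = [-0.0008, -0.2862, 1.0931]
J₁: ẑ×o_n = [0.2862, -0.0008, 0.0000], ω = ẑ
J2: z=[0.0000, 0.0000, 1.0000] o=[0.3694, 0.4728, 0.0000] → [0.7590, -0.3702, 0.0000, 0.0000, 0.0000, 1.0000]
J3: z=[0.8988, -0.4384, 0.0000] o=[0.0888, -0.1024, 0.3300] → [-0.3345, -0.6859, -0.2045, 0.8988, -0.4384, 0.0000]
V = J·q̇ = [0.1997, -0.0384, -0.0033, 0.0144, -0.0070, 0.5960]

0.1997 -0.0384 -0.0033 0.0144 -0.0070 0.5960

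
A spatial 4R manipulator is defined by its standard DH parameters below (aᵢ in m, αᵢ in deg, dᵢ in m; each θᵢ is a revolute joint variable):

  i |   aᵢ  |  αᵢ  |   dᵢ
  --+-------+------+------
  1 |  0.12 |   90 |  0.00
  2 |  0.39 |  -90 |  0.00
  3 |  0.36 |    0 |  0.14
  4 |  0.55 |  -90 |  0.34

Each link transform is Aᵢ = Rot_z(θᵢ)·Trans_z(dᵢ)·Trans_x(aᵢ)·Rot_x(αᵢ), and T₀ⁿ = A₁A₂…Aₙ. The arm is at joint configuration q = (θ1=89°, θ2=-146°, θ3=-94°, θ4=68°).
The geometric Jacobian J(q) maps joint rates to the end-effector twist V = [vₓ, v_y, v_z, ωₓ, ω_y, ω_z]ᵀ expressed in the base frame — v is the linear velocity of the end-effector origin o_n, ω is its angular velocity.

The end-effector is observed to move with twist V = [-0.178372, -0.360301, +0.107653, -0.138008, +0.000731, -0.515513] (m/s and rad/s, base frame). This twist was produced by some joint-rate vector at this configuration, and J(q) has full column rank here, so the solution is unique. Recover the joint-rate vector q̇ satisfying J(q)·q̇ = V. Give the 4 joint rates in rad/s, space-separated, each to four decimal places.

o_n = [0.5945, -0.3343, -0.8784]
J₁: ẑ×o_n = [0.3343, 0.5945, -0.0000], ω = ẑ
J2: z=[0.9998, -0.0175, 0.0000] o=[0.0021, 0.1200, 0.0000] → [0.0153, 0.8783, -0.4439, 0.9998, -0.0175, 0.0000]
J3: z=[0.0098, 0.5591, -0.8290] o=[-0.0035, -0.2033, -0.2181] → [-0.4778, -0.4893, -0.3356, 0.0098, 0.5591, -0.8290]
J4: z=[0.0098, 0.5591, -0.8290] o=[0.3572, -0.1105, -0.3201] → [-0.4977, -0.1912, -0.1348, 0.0098, 0.5591, -0.8290]
q̇ = J⁺·V = [-0.5180, -0.1380, -0.2290, 0.2260]

-0.5180 -0.1380 -0.2290 0.2260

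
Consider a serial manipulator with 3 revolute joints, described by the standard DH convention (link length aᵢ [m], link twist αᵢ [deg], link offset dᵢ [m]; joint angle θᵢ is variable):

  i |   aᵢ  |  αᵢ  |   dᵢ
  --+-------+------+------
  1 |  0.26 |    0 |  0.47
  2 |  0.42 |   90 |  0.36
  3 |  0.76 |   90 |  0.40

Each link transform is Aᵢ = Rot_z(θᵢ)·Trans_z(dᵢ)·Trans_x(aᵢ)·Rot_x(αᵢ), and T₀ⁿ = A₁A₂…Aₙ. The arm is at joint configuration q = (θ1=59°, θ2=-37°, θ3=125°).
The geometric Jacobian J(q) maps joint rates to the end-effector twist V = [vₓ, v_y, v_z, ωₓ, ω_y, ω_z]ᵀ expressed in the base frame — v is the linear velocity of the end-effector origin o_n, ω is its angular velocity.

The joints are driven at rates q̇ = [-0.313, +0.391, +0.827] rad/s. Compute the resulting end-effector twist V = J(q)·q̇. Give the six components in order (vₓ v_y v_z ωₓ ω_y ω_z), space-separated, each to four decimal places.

o_n = [0.2690, -0.1540, 1.4526]
J₁: ẑ×o_n = [0.1540, 0.2690, -0.0000], ω = ẑ
J2: z=[0.0000, 0.0000, 1.0000] o=[0.1339, 0.2229, 0.4700] → [0.3768, 0.1351, -0.0000, 0.0000, 0.0000, 1.0000]
J3: z=[0.3746, -0.9272, 0.0000] o=[0.5233, 0.3802, 0.8300] → [-0.5772, -0.2332, -0.4359, 0.3746, -0.9272, 0.0000]
V = J·q̇ = [-0.3782, -0.2242, -0.3605, 0.3098, -0.7668, 0.0780]

-0.3782 -0.2242 -0.3605 0.3098 -0.7668 0.0780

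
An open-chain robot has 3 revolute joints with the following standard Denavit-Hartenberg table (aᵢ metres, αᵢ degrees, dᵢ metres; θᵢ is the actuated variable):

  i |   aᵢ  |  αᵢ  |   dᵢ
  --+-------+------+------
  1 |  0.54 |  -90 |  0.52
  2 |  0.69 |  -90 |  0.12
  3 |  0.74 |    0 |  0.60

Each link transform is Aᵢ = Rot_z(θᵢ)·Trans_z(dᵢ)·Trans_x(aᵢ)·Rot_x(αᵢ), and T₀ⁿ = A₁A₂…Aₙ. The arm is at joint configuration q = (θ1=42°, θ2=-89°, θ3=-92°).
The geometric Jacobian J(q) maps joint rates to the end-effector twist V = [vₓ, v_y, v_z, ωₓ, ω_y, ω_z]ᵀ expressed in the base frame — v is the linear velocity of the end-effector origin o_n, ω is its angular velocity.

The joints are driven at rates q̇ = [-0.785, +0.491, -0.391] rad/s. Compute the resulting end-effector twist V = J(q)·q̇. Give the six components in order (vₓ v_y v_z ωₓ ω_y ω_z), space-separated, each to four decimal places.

o_n = [0.2806, 1.4093, 1.1736]
J₁: ẑ×o_n = [-1.4093, 0.2806, 0.0000], ω = ẑ
J2: z=[-0.6691, 0.7431, 0.0000] o=[0.4013, 0.3613, 0.5200] → [0.4857, 0.4373, -0.6115, -0.6691, 0.7431, 0.0000]
J3: z=[0.7430, 0.6690, -0.0175] o=[0.3300, 0.4586, 1.2099] → [-0.0077, 0.0278, 0.7394, 0.7430, 0.6690, -0.0175]
V = J·q̇ = [1.3478, -0.0164, -0.5894, -0.6191, 0.1033, -0.7782]

1.3478 -0.0164 -0.5894 -0.6191 0.1033 -0.7782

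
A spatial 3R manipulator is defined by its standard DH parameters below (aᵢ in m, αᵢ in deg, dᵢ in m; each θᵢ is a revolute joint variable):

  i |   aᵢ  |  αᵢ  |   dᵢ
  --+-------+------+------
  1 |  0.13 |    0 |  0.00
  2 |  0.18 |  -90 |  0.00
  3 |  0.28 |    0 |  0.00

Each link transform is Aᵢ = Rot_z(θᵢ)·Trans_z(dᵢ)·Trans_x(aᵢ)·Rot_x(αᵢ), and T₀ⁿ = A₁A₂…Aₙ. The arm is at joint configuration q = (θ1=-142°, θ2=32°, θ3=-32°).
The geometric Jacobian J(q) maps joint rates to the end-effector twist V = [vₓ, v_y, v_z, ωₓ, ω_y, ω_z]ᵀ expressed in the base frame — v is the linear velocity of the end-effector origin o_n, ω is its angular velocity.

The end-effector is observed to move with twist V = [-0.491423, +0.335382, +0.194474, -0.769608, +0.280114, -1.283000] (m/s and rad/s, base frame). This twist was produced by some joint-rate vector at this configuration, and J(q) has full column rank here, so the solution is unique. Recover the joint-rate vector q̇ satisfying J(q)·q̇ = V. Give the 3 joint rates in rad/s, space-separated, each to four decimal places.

o_n = [-0.2452, -0.4723, 0.1484]
J₁: ẑ×o_n = [0.4723, -0.2452, 0.0000], ω = ẑ
J2: z=[0.0000, 0.0000, 1.0000] o=[-0.1024, -0.0800, 0.0000] → [0.3923, -0.1428, 0.0000, 0.0000, 0.0000, 1.0000]
J3: z=[0.9397, -0.3420, 0.0000] o=[-0.1640, -0.2492, 0.0000] → [-0.0507, -0.1394, -0.2375, 0.9397, -0.3420, 0.0000]
q̇ = J⁺·V = [-0.3710, -0.9120, -0.8190]

-0.3710 -0.9120 -0.8190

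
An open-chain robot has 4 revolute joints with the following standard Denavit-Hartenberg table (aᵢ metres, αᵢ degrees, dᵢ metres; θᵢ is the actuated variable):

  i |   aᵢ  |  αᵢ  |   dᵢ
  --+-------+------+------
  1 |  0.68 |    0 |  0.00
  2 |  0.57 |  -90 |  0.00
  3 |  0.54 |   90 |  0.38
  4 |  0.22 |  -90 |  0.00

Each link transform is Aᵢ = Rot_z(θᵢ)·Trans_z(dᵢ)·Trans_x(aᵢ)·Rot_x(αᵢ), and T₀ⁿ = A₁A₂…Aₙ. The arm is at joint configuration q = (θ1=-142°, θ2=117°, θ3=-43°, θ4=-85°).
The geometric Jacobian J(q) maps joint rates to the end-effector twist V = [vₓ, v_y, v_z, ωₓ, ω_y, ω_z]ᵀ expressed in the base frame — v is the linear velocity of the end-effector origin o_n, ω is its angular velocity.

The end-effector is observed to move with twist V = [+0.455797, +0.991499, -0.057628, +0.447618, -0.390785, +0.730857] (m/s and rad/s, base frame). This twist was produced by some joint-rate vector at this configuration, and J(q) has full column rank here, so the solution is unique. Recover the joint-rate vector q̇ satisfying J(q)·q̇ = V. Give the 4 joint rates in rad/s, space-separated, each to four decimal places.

o_n = [0.4194, -0.6866, 0.3814]
J₁: ẑ×o_n = [0.6866, 0.4194, -0.0000], ω = ẑ
J2: z=[0.0000, 0.0000, 1.0000] o=[-0.5358, -0.4186, 0.0000] → [0.2680, 0.9552, -0.0000, 0.0000, 0.0000, 1.0000]
J3: z=[0.4226, 0.9063, 0.0000] o=[-0.0193, -0.6595, 0.0000] → [0.3456, -0.1612, -0.4090, 0.4226, 0.9063, 0.0000]
J4: z=[-0.6181, 0.2882, 0.7314] o=[0.4993, -0.4821, 0.3683] → [0.1534, -0.0504, 0.1495, -0.6181, 0.2882, 0.7314]
q̇ = J⁺·V = [0.6720, 0.6710, -0.1650, -0.8370]

0.6720 0.6710 -0.1650 -0.8370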